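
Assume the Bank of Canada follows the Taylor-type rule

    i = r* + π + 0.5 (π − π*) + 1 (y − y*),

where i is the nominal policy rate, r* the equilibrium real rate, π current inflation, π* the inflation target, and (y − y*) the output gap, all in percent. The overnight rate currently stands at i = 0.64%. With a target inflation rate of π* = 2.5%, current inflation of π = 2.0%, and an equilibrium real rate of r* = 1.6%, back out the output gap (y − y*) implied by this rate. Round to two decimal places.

-2.71%

1 (y − y*) = 0.64 − 1.6 − 2.0 − 0.5 × (2.0 − 2.5) = -2.71
(y − y*) = -2.71 / 1 = -2.71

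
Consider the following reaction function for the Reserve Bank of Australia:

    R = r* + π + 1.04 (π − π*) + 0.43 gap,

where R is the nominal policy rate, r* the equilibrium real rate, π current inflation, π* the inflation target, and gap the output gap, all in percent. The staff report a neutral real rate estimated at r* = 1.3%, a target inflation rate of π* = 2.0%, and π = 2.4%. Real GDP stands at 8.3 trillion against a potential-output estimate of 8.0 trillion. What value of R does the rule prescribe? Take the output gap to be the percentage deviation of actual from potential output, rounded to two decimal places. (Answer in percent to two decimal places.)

Output gap = 100 × (8.3 − 8.0) / 8.0 = 3.75%.
R = 1.30 + 2.40 + 1.04 × (2.40 − 2.00) + 0.43 × 3.75
   = 1.30 + 2.4 + 0.416 + 1.6125 = 5.73

5.73%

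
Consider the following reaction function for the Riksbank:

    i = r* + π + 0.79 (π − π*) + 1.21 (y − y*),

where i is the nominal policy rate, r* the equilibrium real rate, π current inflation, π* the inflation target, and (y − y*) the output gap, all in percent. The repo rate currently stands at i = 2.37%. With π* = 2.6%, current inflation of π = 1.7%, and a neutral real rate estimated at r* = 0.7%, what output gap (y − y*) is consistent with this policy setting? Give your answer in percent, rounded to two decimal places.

0.56%

1.21 (y − y*) = 2.37 − 0.7 − 1.7 − 0.79 × (1.7 − 2.6) = 0.681
(y − y*) = 0.681 / 1.21 = 0.56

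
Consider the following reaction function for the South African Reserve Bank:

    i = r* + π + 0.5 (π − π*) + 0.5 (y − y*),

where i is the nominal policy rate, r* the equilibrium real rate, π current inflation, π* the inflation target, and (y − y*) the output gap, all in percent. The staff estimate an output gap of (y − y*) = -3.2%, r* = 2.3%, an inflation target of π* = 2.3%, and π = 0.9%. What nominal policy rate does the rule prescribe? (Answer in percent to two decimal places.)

0.90%

i = 2.3 + 0.9 + 0.5 × (0.9 − 2.3) + 0.5 × (-3.2)
   = 2.3 + 0.9 − 0.7 − 1.6 = 0.90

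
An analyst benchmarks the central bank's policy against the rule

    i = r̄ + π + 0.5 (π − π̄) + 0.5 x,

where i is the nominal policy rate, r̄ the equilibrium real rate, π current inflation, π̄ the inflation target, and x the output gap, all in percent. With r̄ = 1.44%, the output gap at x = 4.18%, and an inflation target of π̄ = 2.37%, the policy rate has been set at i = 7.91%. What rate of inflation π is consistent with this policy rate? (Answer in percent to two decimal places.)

Collecting π: i = r̄ + (1 + 0.5) π − 0.5 π̄ + 0.5 x
1.5 π = 7.91 − 1.44 + 0.5 × 2.37 − 0.5 × 4.18 = 5.565
π = 5.565 / 1.5 = 3.71

3.71%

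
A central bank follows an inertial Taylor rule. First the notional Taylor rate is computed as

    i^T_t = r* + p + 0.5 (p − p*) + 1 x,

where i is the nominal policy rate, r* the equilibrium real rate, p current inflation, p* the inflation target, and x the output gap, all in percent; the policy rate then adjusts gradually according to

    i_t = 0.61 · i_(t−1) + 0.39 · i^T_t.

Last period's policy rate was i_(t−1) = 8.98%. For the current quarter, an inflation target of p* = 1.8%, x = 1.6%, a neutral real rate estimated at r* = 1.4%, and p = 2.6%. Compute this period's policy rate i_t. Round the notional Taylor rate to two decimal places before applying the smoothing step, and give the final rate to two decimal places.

7.82%

i^T_t = 1.4 + 2.6 + 0.5 × (2.6 − 1.8) + 1 × 1.6
   = 1.4 + 2.6 + 0.4 + 1.6 = 6.00
i_t = 0.61 × 8.98 + 0.39 × 6.00 = 5.4778 + 2.34 = 7.82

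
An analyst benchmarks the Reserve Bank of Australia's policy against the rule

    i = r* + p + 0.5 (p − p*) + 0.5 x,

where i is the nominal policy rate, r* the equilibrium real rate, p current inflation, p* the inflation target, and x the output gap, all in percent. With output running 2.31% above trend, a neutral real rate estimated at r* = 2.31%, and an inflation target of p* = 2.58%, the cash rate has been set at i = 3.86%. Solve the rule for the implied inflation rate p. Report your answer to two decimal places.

1.12%

Output 2.31% above potential → x = 2.31.
Collecting p: i = r* + (1 + 0.5) p − 0.5 p* + 0.5 x
1.5 p = 3.86 − 2.31 + 0.5 × 2.58 − 0.5 × 2.31 = 1.685
p = 1.685 / 1.5 = 1.12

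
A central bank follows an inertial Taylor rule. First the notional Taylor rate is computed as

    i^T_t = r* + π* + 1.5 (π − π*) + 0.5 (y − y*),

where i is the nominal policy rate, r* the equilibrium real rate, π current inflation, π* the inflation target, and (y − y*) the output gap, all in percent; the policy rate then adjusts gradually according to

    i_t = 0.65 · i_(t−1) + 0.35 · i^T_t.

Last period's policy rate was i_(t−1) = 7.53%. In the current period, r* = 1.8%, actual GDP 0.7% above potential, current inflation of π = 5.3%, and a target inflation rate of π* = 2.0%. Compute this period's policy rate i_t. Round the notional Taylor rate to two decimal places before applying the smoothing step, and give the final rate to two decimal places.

8.08%

Output 0.7% above potential → (y − y*) = 0.7.
i^T_t = 1.8 + 2.0 + 1.5 × (5.3 − 2.0) + 0.5 × 0.7
   = 1.8 + 2 + 4.95 + 0.35 = 9.10
i_t = 0.65 × 7.53 + 0.35 × 9.10 = 4.8945 + 3.185 = 8.08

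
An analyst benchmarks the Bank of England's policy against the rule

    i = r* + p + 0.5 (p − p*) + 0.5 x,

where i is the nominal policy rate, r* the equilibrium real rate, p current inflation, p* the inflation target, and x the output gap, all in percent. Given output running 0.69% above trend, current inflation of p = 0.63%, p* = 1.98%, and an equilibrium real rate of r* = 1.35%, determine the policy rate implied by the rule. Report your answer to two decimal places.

1.65%

Output 0.69% above potential → x = 0.69.
i = 1.35 + 0.63 + 0.5 × (0.63 − 1.98) + 0.5 × 0.69
   = 1.35 + 0.63 − 0.675 + 0.345 = 1.65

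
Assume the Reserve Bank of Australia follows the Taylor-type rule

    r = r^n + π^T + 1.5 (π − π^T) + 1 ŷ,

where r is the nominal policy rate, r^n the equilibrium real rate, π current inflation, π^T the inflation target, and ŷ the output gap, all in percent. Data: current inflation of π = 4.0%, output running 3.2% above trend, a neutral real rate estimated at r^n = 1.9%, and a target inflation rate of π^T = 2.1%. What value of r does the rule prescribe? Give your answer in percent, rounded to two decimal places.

10.05%

Output 3.2% above potential → ŷ = 3.2.
r = 1.9 + 2.1 + 1.5 × (4.0 − 2.1) + 1 × 3.2
   = 1.9 + 2.1 + 2.85 + 3.2 = 10.05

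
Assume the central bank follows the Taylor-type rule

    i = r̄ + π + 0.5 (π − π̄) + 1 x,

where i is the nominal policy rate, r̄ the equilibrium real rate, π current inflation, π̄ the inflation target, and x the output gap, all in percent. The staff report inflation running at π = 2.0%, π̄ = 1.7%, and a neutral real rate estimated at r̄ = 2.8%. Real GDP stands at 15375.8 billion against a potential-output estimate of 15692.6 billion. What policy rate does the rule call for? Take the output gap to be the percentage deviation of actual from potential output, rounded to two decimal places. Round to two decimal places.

Output gap = 100 × (15375.8 − 15692.6) / 15692.6 = -2.02%.
i = 2.80 + 2.00 + 0.5 × (2.00 − 1.70) + 1 × (-2.02)
   = 2.80 + 2 + 0.15 − 2.02 = 2.93

2.93%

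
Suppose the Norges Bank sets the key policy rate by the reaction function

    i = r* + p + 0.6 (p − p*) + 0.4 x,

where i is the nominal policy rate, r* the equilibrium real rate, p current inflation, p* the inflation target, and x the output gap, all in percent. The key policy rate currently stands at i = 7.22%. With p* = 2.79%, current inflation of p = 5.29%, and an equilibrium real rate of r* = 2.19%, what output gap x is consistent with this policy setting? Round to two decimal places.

0.4 x = 7.22 − 2.19 − 5.29 − 0.6 × (5.29 − 2.79) = -1.76
x = -1.76 / 0.4 = -4.40

-4.40%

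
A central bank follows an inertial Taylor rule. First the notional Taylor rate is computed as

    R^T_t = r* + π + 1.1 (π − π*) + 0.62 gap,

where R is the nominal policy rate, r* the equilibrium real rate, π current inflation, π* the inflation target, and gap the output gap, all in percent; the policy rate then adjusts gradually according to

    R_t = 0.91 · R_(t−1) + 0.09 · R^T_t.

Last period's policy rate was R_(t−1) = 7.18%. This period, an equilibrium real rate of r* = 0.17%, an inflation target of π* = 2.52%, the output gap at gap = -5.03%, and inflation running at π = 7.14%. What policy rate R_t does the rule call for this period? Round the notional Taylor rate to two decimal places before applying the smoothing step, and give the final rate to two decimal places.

R^T_t = 0.17 + 7.14 + 1.1 × (7.14 − 2.52) + 0.62 × (-5.03)
   = 0.17 + 7.14 + 5.082 − 3.1186 = 9.27
R_t = 0.91 × 7.18 + 0.09 × 9.27 = 6.5338 + 0.8343 = 7.37

7.37%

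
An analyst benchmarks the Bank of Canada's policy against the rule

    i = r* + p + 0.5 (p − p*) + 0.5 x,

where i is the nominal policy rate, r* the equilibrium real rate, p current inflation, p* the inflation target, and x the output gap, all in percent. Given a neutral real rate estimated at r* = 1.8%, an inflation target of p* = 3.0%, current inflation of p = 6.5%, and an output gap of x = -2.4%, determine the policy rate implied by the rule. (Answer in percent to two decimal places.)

8.85%

i = 1.8 + 6.5 + 0.5 × (6.5 − 3.0) + 0.5 × (-2.4)
   = 1.8 + 6.5 + 1.75 − 1.2 = 8.85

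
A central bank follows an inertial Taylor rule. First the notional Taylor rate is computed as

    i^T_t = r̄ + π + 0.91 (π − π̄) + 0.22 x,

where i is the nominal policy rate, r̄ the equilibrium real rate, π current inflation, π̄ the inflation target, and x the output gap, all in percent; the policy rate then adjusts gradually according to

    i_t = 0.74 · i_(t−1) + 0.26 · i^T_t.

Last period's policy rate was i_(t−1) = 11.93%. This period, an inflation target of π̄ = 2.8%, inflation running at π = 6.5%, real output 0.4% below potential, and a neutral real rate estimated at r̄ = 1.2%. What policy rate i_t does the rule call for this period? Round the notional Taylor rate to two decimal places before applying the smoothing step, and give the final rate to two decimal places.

11.68%

Output 0.4% below potential → x = -0.4.
i^T_t = 1.2 + 6.5 + 0.91 × (6.5 − 2.8) + 0.22 × (-0.4)
   = 1.2 + 6.5 + 3.367 − 0.088 = 10.98
i_t = 0.74 × 11.93 + 0.26 × 10.98 = 8.8282 + 2.8548 = 11.68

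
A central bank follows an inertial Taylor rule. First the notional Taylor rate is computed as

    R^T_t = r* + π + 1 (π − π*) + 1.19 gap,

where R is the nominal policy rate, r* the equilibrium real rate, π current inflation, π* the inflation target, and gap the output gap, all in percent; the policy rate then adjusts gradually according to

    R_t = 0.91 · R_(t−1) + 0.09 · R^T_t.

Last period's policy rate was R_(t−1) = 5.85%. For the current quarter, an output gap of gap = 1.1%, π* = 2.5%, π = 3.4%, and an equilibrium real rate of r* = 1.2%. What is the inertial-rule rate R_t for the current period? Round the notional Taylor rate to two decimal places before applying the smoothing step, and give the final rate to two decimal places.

5.94%

R^T_t = 1.2 + 3.4 + 1 × (3.4 − 2.5) + 1.19 × 1.1
   = 1.2 + 3.4 + 0.9 + 1.309 = 6.81
R_t = 0.91 × 5.85 + 0.09 × 6.81 = 5.3235 + 0.6129 = 5.94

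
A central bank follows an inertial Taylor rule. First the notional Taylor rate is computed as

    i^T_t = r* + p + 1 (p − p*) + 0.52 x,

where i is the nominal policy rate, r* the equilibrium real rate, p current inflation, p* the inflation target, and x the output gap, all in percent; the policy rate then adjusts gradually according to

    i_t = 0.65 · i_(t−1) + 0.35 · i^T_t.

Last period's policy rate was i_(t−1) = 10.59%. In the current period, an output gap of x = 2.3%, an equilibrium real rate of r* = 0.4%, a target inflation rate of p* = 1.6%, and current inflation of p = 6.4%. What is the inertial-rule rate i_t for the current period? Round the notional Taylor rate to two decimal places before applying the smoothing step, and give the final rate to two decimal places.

11.36%

i^T_t = 0.4 + 6.4 + 1 × (6.4 − 1.6) + 0.52 × 2.3
   = 0.4 + 6.4 + 4.8 + 1.196 = 12.80
i_t = 0.65 × 10.59 + 0.35 × 12.80 = 6.8835 + 4.48 = 11.36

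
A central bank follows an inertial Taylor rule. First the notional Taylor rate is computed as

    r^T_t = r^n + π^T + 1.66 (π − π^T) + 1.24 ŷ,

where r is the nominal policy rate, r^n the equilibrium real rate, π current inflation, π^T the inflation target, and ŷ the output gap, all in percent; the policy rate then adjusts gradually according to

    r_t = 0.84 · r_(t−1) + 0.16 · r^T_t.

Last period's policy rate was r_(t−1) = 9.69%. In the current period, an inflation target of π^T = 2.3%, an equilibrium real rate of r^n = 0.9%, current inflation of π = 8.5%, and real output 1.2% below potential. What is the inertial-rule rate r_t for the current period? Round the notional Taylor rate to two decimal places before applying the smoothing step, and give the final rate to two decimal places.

10.06%

Output 1.2% below potential → ŷ = -1.2.
r^T_t = 0.9 + 2.3 + 1.66 × (8.5 − 2.3) + 1.24 × (-1.2)
   = 0.9 + 2.3 + 10.292 − 1.488 = 12.00
r_t = 0.84 × 9.69 + 0.16 × 12.00 = 8.1396 + 1.92 = 10.06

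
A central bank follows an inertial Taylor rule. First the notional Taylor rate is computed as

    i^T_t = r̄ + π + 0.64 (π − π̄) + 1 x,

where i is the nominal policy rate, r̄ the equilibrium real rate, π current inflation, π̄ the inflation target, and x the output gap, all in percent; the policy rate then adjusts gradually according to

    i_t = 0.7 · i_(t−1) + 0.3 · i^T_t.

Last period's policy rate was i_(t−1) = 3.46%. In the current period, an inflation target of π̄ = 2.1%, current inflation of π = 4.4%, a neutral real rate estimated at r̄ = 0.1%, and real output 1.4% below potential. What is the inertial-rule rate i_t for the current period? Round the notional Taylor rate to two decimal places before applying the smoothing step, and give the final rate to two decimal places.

Output 1.4% below potential → x = -1.4.
i^T_t = 0.1 + 4.4 + 0.64 × (4.4 − 2.1) + 1 × (-1.4)
   = 0.1 + 4.4 + 1.472 − 1.4 = 4.57
i_t = 0.7 × 3.46 + 0.3 × 4.57 = 2.422 + 1.371 = 3.79

3.79%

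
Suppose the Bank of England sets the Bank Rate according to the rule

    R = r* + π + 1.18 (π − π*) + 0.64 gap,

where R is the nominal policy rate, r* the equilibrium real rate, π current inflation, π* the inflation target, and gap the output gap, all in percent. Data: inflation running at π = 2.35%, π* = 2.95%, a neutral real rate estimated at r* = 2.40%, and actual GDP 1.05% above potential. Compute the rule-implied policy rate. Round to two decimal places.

4.71%

Output 1.05% above potential → gap = 1.05.
R = 2.40 + 2.35 + 1.18 × (2.35 − 2.95) + 0.64 × 1.05
   = 2.40 + 2.35 − 0.708 + 0.672 = 4.71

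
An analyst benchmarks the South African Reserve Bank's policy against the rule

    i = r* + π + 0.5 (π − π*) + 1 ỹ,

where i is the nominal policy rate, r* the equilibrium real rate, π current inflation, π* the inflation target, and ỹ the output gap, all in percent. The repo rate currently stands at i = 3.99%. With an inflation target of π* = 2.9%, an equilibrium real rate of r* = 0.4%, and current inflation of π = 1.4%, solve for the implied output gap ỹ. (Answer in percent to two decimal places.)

1 ỹ = 3.99 − 0.4 − 1.4 − 0.5 × (1.4 − 2.9) = 2.94
ỹ = 2.94 / 1 = 2.94

2.94%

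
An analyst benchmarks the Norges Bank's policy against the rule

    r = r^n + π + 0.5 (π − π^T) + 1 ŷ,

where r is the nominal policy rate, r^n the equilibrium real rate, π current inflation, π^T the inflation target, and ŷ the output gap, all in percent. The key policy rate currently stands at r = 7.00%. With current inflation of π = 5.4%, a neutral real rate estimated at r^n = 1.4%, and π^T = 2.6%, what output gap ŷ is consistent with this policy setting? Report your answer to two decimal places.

1 ŷ = 7.00 − 1.4 − 5.4 − 0.5 × (5.4 − 2.6) = -1.2
ŷ = -1.2 / 1 = -1.20

-1.20%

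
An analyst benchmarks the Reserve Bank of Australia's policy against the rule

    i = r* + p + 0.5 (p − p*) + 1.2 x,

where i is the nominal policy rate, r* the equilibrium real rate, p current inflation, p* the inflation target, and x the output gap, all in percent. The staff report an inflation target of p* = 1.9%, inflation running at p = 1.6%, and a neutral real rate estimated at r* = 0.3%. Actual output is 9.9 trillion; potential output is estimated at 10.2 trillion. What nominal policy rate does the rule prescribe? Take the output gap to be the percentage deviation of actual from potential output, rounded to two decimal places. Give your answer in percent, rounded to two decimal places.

-1.78%

Output gap = 100 × (9.9 − 10.2) / 10.2 = -2.94%.
i = 0.30 + 1.60 + 0.5 × (1.60 − 1.90) + 1.2 × (-2.94)
   = 0.30 + 1.6 − 0.15 − 3.528 = -1.78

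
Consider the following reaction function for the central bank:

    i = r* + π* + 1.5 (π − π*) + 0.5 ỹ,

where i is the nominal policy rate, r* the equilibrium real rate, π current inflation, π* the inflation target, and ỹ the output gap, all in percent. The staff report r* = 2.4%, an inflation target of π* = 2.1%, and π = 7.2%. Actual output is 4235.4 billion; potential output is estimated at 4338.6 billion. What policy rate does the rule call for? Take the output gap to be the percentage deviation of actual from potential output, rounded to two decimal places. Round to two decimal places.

10.96%

Output gap = 100 × (4235.4 − 4338.6) / 4338.6 = -2.38%.
i = 2.40 + 2.10 + 1.5 × (7.20 − 2.10) + 0.5 × (-2.38)
   = 2.40 + 2.1 + 7.65 − 1.19 = 10.96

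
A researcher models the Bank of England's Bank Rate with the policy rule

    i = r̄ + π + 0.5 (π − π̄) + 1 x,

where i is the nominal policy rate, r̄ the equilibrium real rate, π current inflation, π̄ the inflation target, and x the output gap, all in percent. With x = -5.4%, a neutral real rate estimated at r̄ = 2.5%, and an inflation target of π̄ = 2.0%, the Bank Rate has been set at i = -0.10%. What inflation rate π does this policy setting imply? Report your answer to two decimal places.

2.53%

Collecting π: i = r̄ + (1 + 0.5) π − 0.5 π̄ + 1 x
1.5 π = -0.10 − 2.5 + 0.5 × 2.0 − 1 × (-5.4) = 3.8
π = 3.8 / 1.5 = 2.53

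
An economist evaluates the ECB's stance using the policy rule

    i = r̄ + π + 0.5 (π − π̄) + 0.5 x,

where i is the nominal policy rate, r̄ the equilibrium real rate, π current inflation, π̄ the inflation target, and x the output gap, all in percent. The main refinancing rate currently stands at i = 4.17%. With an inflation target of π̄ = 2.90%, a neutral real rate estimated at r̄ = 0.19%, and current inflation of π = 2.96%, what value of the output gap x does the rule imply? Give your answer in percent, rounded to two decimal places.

1.98%

0.5 x = 4.17 − 0.19 − 2.96 − 0.5 × (2.96 − 2.90) = 0.99
x = 0.99 / 0.5 = 1.98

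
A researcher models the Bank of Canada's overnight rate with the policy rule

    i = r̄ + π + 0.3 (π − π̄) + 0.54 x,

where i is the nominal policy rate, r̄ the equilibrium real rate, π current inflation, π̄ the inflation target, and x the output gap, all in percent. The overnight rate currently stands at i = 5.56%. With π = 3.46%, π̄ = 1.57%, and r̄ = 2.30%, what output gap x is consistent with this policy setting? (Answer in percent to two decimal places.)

-1.42%

0.54 x = 5.56 − 2.30 − 3.46 − 0.3 × (3.46 − 1.57) = -0.767
x = -0.767 / 0.54 = -1.42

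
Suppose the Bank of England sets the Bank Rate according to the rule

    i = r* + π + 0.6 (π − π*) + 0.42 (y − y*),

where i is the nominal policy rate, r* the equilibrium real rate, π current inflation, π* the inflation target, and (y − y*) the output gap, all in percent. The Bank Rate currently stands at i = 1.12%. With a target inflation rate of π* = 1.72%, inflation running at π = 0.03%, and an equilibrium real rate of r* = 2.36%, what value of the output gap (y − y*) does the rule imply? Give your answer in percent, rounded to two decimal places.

0.42 (y − y*) = 1.12 − 2.36 − 0.03 − 0.6 × (0.03 − 1.72) = -0.256
(y − y*) = -0.256 / 0.42 = -0.61

-0.61%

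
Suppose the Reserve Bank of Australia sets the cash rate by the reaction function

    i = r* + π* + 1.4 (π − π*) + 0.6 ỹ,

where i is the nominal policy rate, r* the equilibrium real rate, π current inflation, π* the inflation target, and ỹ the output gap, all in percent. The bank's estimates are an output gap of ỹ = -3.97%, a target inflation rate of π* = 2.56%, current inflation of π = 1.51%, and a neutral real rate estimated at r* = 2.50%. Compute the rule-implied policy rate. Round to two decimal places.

1.21%

i = 2.50 + 2.56 + 1.4 × (1.51 − 2.56) + 0.6 × (-3.97)
   = 2.50 + 2.56 − 1.47 − 2.382 = 1.21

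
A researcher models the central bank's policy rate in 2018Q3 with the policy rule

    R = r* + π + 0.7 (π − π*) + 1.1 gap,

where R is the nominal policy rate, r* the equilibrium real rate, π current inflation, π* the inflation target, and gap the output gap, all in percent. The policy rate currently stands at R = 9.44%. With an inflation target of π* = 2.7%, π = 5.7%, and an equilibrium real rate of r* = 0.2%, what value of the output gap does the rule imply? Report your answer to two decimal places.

1.1 gap = 9.44 − 0.2 − 5.7 − 0.7 × (5.7 − 2.7) = 1.44
gap = 1.44 / 1.1 = 1.31

1.31%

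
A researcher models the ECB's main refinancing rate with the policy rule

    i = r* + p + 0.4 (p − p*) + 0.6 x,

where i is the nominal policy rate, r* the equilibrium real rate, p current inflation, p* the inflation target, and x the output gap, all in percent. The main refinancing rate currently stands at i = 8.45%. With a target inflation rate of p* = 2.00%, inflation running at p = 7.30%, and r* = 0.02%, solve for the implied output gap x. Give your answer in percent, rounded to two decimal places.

0.6 x = 8.45 − 0.02 − 7.30 − 0.4 × (7.30 − 2.00) = -0.99
x = -0.99 / 0.6 = -1.65

-1.65%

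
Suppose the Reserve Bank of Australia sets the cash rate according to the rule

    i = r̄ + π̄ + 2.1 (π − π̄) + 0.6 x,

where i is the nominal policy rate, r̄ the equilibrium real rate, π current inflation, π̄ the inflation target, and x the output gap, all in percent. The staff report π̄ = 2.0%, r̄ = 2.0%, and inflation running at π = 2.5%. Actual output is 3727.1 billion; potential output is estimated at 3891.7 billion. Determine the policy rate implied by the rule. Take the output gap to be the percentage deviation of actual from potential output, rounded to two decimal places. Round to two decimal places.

Output gap = 100 × (3727.1 − 3891.7) / 3891.7 = -4.23%.
i = 2.00 + 2.00 + 2.1 × (2.50 − 2.00) + 0.6 × (-4.23)
   = 2.00 + 2 + 1.05 − 2.538 = 2.51

2.51%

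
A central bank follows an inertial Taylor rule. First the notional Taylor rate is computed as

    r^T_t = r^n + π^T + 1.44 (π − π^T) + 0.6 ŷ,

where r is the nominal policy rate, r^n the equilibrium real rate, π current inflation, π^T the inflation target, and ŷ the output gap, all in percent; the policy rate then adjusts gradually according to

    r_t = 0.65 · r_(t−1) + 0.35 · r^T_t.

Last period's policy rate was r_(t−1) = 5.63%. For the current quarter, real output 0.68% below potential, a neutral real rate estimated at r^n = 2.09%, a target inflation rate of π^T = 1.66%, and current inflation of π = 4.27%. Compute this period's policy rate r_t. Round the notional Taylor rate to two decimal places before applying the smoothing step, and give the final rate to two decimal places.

Output 0.68% below potential → ŷ = -0.68.
r^T_t = 2.09 + 1.66 + 1.44 × (4.27 − 1.66) + 0.6 × (-0.68)
   = 2.09 + 1.66 + 3.7584 − 0.408 = 7.10
r_t = 0.65 × 5.63 + 0.35 × 7.10 = 3.6595 + 2.485 = 6.14

6.14%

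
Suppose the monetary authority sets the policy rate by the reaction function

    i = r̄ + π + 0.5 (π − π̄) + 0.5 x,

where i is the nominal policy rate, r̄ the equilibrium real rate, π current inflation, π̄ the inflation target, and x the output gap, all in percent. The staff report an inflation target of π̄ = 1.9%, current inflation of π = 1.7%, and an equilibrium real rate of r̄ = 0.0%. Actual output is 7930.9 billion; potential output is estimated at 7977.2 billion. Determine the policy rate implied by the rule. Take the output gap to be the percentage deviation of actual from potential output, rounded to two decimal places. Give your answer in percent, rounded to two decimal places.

Output gap = 100 × (7930.9 − 7977.2) / 7977.2 = -0.58%.
i = 0.00 + 1.70 + 0.5 × (1.70 − 1.90) + 0.5 × (-0.58)
   = 0.00 + 1.7 − 0.1 − 0.29 = 1.31

1.31%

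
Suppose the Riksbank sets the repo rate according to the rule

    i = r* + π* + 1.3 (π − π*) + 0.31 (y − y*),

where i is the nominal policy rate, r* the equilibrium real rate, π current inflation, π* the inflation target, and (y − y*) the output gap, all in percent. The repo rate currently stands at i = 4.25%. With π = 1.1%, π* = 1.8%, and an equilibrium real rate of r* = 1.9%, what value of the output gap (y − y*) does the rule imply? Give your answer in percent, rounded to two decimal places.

4.71%

0.31 (y − y*) = 4.25 − 1.9 − 1.8 − 1.3 × (1.1 − 1.8) = 1.46
(y − y*) = 1.46 / 0.31 = 4.71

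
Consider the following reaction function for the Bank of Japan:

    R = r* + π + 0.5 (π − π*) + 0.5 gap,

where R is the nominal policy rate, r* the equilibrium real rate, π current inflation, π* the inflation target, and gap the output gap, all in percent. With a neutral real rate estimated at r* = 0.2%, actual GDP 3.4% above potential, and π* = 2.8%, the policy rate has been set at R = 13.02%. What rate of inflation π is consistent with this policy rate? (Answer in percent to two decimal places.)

8.35%

Output 3.4% above potential → gap = 3.4.
Collecting π: R = r* + (1 + 0.5) π − 0.5 π* + 0.5 gap
1.5 π = 13.02 − 0.2 + 0.5 × 2.8 − 0.5 × 3.4 = 12.52
π = 12.52 / 1.5 = 8.35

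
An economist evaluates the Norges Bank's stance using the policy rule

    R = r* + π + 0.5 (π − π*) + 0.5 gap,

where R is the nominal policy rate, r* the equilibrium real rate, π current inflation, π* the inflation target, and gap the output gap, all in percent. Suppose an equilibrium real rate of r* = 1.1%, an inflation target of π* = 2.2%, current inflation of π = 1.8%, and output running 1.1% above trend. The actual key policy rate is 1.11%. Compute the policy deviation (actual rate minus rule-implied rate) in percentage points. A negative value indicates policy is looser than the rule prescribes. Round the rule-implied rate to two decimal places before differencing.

-2.14 pp

Output 1.1% above potential → gap = 1.1.
R = 1.1 + 1.8 + 0.5 × (1.8 − 2.2) + 0.5 × 1.1
   = 1.1 + 1.8 − 0.2 + 0.55 = 3.25
Deviation = 1.11 − 3.25 = -2.14 pp.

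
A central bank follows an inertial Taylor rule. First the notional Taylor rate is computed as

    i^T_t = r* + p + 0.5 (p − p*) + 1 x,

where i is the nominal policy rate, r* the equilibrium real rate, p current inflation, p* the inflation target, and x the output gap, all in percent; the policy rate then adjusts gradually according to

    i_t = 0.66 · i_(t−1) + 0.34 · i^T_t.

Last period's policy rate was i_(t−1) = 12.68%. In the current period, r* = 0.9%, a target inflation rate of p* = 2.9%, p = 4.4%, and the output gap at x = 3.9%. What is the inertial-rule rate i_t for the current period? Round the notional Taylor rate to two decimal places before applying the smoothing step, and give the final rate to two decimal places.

11.75%

i^T_t = 0.9 + 4.4 + 0.5 × (4.4 − 2.9) + 1 × 3.9
   = 0.9 + 4.4 + 0.75 + 3.9 = 9.95
i_t = 0.66 × 12.68 + 0.34 × 9.95 = 8.3688 + 3.383 = 11.75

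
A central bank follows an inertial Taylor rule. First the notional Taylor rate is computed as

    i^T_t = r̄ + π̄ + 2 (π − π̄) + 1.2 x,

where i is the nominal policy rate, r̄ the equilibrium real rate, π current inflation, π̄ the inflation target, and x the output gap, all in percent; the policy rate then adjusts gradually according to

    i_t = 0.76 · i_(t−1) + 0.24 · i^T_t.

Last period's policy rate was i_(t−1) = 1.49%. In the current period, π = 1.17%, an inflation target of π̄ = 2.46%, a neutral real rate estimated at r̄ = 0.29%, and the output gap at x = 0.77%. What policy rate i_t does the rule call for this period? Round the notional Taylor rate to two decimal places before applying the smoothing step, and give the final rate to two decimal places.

i^T_t = 0.29 + 2.46 + 2 × (1.17 − 2.46) + 1.2 × 0.77
   = 0.29 + 2.46 − 2.58 + 0.924 = 1.09
i_t = 0.76 × 1.49 + 0.24 × 1.09 = 1.1324 + 0.2616 = 1.39

1.39%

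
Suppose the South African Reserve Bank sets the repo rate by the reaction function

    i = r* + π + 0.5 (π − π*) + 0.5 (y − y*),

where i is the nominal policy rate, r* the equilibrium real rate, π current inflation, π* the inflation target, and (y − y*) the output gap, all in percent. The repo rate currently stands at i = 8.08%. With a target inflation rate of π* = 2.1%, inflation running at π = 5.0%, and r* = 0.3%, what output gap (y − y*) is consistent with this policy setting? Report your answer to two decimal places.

2.66%

0.5 (y − y*) = 8.08 − 0.3 − 5.0 − 0.5 × (5.0 − 2.1) = 1.33
(y − y*) = 1.33 / 0.5 = 2.66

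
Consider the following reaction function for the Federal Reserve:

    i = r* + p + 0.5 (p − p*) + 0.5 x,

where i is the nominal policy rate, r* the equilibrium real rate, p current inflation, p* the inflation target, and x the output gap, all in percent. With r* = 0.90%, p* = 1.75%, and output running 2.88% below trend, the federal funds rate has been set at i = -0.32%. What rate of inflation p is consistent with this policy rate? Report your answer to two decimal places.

0.73%

Output 2.88% below potential → x = -2.88.
Collecting p: i = r* + (1 + 0.5) p − 0.5 p* + 0.5 x
1.5 p = -0.32 − 0.90 + 0.5 × 1.75 − 0.5 × (-2.88) = 1.095
p = 1.095 / 1.5 = 0.73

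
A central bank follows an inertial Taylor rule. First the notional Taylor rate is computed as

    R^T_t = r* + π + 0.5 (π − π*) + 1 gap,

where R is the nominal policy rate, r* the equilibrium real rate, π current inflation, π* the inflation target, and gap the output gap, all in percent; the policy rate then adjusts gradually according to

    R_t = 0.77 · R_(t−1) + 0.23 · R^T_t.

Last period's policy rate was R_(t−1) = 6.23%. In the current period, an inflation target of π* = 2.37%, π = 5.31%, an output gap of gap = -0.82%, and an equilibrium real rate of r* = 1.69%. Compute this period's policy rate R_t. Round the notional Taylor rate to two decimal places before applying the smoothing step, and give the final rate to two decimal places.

6.56%

R^T_t = 1.69 + 5.31 + 0.5 × (5.31 − 2.37) + 1 × (-0.82)
   = 1.69 + 5.31 + 1.47 − 0.82 = 7.65
R_t = 0.77 × 6.23 + 0.23 × 7.65 = 4.7971 + 1.7595 = 6.56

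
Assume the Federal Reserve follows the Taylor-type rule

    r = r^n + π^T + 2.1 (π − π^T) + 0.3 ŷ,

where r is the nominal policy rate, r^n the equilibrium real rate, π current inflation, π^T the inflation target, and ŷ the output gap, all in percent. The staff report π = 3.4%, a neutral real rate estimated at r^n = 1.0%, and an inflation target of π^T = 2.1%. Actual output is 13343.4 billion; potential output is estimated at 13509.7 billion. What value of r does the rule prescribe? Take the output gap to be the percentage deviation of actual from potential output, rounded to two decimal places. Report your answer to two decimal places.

Output gap = 100 × (13343.4 − 13509.7) / 13509.7 = -1.23%.
r = 1.00 + 2.10 + 2.1 × (3.40 − 2.10) + 0.3 × (-1.23)
   = 1.00 + 2.1 + 2.73 − 0.369 = 5.46

5.46%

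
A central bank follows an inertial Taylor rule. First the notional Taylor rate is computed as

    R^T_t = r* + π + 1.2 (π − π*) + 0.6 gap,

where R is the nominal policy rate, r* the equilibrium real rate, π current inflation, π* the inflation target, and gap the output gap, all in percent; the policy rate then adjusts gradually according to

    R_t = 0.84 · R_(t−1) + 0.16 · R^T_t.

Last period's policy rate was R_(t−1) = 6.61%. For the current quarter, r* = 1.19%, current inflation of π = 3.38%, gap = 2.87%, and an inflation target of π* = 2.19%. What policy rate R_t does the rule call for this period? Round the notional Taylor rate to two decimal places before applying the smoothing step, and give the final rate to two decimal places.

R^T_t = 1.19 + 3.38 + 1.2 × (3.38 − 2.19) + 0.6 × 2.87
   = 1.19 + 3.38 + 1.428 + 1.722 = 7.72
R_t = 0.84 × 6.61 + 0.16 × 7.72 = 5.5524 + 1.2352 = 6.79

6.79%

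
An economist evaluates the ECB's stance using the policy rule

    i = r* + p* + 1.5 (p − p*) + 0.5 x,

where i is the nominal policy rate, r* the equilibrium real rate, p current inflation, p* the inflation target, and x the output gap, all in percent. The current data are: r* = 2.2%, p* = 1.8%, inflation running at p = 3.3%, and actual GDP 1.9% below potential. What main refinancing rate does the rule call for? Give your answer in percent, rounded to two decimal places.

5.30%

Output 1.9% below potential → x = -1.9.
i = 2.2 + 1.8 + 1.5 × (3.3 − 1.8) + 0.5 × (-1.9)
   = 2.2 + 1.8 + 2.25 − 0.95 = 5.30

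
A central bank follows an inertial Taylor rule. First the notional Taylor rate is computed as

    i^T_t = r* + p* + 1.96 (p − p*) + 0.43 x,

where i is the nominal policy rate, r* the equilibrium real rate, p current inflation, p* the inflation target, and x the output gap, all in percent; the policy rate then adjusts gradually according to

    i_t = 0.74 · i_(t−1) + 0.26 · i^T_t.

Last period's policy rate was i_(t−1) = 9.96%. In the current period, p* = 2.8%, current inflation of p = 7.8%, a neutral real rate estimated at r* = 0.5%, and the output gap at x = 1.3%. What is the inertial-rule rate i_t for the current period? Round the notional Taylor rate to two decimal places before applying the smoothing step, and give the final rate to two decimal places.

10.92%

i^T_t = 0.5 + 2.8 + 1.96 × (7.8 − 2.8) + 0.43 × 1.3
   = 0.5 + 2.8 + 9.8 + 0.559 = 13.66
i_t = 0.74 × 9.96 + 0.26 × 13.66 = 7.3704 + 3.5516 = 10.92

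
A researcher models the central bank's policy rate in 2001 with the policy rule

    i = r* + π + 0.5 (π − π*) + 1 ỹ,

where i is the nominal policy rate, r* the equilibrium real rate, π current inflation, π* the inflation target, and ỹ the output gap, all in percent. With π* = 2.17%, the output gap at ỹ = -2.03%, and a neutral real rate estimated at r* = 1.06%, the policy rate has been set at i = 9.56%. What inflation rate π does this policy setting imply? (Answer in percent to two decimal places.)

7.74%

Collecting π: i = r* + (1 + 0.5) π − 0.5 π* + 1 ỹ
1.5 π = 9.56 − 1.06 + 0.5 × 2.17 − 1 × (-2.03) = 11.615
π = 11.615 / 1.5 = 7.74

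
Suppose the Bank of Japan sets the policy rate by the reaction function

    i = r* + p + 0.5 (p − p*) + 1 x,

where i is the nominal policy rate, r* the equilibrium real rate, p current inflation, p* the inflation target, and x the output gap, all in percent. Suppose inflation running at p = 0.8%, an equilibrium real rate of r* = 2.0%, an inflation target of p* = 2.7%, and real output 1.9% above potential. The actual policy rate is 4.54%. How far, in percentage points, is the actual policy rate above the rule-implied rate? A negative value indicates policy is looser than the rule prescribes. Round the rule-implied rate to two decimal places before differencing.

Output 1.9% above potential → x = 1.9.
i = 2.0 + 0.8 + 0.5 × (0.8 − 2.7) + 1 × 1.9
   = 2.0 + 0.8 − 0.95 + 1.9 = 3.75
Deviation = 4.54 − 3.75 = 0.79 pp.

0.79 pp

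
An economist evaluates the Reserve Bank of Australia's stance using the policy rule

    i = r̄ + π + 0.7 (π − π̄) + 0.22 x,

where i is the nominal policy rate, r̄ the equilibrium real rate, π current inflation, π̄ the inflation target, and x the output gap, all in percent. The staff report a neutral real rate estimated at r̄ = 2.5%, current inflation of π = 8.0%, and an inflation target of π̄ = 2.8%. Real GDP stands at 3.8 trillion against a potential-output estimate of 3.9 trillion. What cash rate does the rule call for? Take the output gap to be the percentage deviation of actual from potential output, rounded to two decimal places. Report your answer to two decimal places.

13.58%

Output gap = 100 × (3.8 − 3.9) / 3.9 = -2.56%.
i = 2.50 + 8.00 + 0.7 × (8.00 − 2.80) + 0.22 × (-2.56)
   = 2.50 + 8 + 3.64 − 0.5632 = 13.58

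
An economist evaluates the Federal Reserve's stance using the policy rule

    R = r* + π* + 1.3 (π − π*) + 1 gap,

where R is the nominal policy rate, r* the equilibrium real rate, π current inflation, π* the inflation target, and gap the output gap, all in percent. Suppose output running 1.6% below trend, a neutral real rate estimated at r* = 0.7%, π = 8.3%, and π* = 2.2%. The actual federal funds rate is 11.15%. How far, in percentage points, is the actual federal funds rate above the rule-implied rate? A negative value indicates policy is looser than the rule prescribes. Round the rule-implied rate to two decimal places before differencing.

Output 1.6% below potential → gap = -1.6.
R = 0.7 + 2.2 + 1.3 × (8.3 − 2.2) + 1 × (-1.6)
   = 0.7 + 2.2 + 7.93 − 1.6 = 9.23
Deviation = 11.15 − 9.23 = 1.92 pp.

1.92 pp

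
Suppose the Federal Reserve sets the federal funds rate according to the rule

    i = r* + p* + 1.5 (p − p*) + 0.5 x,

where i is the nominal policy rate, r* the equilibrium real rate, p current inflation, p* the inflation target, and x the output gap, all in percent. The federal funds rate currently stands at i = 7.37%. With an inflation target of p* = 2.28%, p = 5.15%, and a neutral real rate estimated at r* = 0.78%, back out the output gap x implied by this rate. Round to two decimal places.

0.5 x = 7.37 − 0.78 − 2.28 − 1.5 × (5.15 − 2.28) = 0.005
x = 0.005 / 0.5 = 0.01

0.01%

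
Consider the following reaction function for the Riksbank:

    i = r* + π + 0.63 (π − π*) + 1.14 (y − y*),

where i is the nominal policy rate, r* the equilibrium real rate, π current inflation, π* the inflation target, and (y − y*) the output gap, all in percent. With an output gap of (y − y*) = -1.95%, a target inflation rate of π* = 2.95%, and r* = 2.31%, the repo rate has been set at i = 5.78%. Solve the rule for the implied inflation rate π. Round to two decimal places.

Collecting π: i = r* + (1 + 0.63) π − 0.63 π* + 1.14 (y − y*)
1.63 π = 5.78 − 2.31 + 0.63 × 2.95 − 1.14 × (-1.95) = 7.5515
π = 7.5515 / 1.63 = 4.63

4.63%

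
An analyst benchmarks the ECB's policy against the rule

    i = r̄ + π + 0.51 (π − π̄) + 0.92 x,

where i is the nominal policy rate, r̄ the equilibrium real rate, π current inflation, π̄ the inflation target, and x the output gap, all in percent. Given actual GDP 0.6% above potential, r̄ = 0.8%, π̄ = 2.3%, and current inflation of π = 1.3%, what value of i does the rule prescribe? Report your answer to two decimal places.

2.14%

Output 0.6% above potential → x = 0.6.
i = 0.8 + 1.3 + 0.51 × (1.3 − 2.3) + 0.92 × 0.6
   = 0.8 + 1.3 − 0.51 + 0.552 = 2.14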